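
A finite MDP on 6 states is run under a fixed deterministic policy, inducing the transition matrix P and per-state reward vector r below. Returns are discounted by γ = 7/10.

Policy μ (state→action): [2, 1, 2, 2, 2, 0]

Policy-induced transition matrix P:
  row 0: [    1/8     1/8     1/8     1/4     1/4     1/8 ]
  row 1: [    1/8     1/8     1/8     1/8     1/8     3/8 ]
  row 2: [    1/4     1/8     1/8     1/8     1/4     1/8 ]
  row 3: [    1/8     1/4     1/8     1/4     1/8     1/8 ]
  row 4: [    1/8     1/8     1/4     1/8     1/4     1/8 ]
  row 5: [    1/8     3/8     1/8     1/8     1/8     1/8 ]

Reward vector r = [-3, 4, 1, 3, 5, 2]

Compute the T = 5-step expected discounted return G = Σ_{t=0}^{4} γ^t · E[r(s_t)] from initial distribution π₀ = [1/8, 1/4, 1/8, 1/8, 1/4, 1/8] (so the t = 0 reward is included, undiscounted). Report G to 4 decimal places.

G = 6.5588

t=0: π = [0.1250, 0.2500, 0.1250, 0.1250, 0.2500, 0.1250], E[r] = 2.6250, γ^t·E[r] = 2.625000, running G = 2.625000
t=1: π = [0.1406, 0.1719, 0.1563, 0.1563, 0.1875, 0.1875], E[r] = 2.2031, γ^t·E[r] = 1.542188, running G = 4.167188
t=2: π = [0.1445, 0.1914, 0.1484, 0.1621, 0.1855, 0.1680], E[r] = 2.2305, γ^t·E[r] = 1.092930, running G = 5.260117
t=3: π = [0.1436, 0.1873, 0.1482, 0.1633, 0.1848, 0.1729], E[r] = 2.2263, γ^t·E[r] = 0.763627, running G = 6.023744
t=4: π = [0.1435, 0.1886, 0.1481, 0.1634, 0.1846, 0.1718], E[r] = 2.2286, γ^t·E[r] = 0.535089, running G = 6.558833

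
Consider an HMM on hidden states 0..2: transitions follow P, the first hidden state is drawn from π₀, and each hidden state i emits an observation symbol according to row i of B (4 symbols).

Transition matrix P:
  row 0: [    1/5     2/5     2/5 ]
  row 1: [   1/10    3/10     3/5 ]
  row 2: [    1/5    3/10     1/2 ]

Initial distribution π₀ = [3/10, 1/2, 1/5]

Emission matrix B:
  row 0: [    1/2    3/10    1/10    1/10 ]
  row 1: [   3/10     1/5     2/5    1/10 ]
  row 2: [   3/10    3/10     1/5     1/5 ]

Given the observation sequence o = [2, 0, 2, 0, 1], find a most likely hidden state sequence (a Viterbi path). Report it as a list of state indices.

t=0: δ = [3.000e-02, 2.000e-01, 4.000e-02]  (obs o_0=2)
t=1: δ = [1.000e-02, 1.800e-02, 3.600e-02]  ψ = [1, 1, 1]  (obs o_1=0)
t=2: δ = [7.200e-04, 4.320e-03, 3.600e-03]  ψ = [2, 2, 2]  (obs o_2=2)
t=3: δ = [3.600e-04, 3.888e-04, 7.776e-04]  ψ = [2, 1, 1]  (obs o_3=0)
t=4: δ = [4.666e-05, 4.666e-05, 1.166e-04]  ψ = [2, 2, 2]  (obs o_4=1)
backtrack: best end state = 2; path = [1, 2, 1, 2, 2]

path = [1, 2, 1, 2, 2]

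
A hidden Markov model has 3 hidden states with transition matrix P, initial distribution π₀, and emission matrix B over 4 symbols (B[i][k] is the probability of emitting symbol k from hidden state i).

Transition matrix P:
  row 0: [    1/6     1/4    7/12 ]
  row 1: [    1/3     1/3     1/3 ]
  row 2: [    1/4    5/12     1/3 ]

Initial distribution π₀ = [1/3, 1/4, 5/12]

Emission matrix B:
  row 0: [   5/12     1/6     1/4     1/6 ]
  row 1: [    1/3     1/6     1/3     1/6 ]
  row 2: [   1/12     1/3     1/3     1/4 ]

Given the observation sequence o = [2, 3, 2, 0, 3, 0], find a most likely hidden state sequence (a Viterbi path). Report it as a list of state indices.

path = [0, 2, 1, 0, 2, 1]

t=0: δ = [8.333e-02, 8.333e-02, 1.389e-01]  (obs o_0=2)
t=1: δ = [5.787e-03, 9.645e-03, 1.215e-02]  ψ = [2, 2, 0]  (obs o_1=3)
t=2: δ = [8.038e-04, 1.688e-03, 1.350e-03]  ψ = [1, 2, 2]  (obs o_2=2)
t=3: δ = [2.344e-04, 1.875e-04, 4.689e-05]  ψ = [1, 1, 1]  (obs o_3=0)
t=4: δ = [1.042e-05, 1.042e-05, 3.419e-05]  ψ = [1, 1, 0]  (obs o_4=3)
t=5: δ = [3.561e-06, 4.748e-06, 9.497e-07]  ψ = [2, 2, 2]  (obs o_5=0)
backtrack: best end state = 1; path = [0, 2, 1, 0, 2, 1]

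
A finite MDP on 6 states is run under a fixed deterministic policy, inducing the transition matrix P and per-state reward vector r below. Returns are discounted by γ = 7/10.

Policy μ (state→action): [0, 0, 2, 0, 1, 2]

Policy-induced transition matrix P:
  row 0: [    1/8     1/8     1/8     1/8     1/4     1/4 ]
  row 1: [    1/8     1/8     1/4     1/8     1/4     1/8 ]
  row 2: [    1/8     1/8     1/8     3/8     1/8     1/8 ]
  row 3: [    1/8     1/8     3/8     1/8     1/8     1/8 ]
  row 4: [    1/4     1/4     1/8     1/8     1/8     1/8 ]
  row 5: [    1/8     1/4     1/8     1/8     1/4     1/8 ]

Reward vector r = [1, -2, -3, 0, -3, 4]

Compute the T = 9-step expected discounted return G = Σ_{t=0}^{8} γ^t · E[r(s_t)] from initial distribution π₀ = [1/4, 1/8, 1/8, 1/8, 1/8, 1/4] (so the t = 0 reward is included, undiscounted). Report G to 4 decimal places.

G = -1.3266

t=0: π = [0.2500, 0.1250, 0.1250, 0.1250, 0.1250, 0.2500], E[r] = 0.2500, γ^t·E[r] = 0.250000, running G = 0.250000
t=1: π = [0.1406, 0.1719, 0.1719, 0.1563, 0.2031, 0.1563], E[r] = -0.7031, γ^t·E[r] = -0.492188, running G = -0.242188
t=2: π = [0.1504, 0.1699, 0.1855, 0.1680, 0.1836, 0.1426], E[r] = -0.7266, γ^t·E[r] = -0.356016, running G = -0.598203
t=3: π = [0.1479, 0.1658, 0.1882, 0.1714, 0.1829, 0.1438], E[r] = -0.7217, γ^t·E[r] = -0.247536, running G = -0.845739
t=4: π = [0.1479, 0.1658, 0.1886, 0.1721, 0.1822, 0.1435], E[r] = -0.7221, γ^t·E[r] = -0.173378, running G = -1.019117
t=5: π = [0.1478, 0.1657, 0.1887, 0.1721, 0.1821, 0.1435], E[r] = -0.7224, γ^t·E[r] = -0.121413, running G = -1.140530
t=6: π = [0.1478, 0.1657, 0.1887, 0.1722, 0.1821, 0.1435], E[r] = -0.7224, γ^t·E[r] = -0.084985, running G = -1.225515
t=7: π = [0.1478, 0.1657, 0.1888, 0.1722, 0.1821, 0.1435], E[r] = -0.7224, γ^t·E[r] = -0.059491, running G = -1.285006
t=8: π = [0.1478, 0.1657, 0.1888, 0.1722, 0.1821, 0.1435], E[r] = -0.7224, γ^t·E[r] = -0.041644, running G = -1.326650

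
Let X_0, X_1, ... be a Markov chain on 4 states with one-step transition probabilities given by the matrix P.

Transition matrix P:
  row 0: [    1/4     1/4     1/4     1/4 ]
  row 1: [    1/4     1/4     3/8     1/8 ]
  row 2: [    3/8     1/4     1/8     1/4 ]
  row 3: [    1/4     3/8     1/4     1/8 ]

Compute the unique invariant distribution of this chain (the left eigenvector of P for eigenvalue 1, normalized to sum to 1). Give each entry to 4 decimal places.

Balance equations π_j = Σ_i π_i·P[i][j]:
  π_0 = 1/4·π_0 + 1/4·π_1 + 3/8·π_2 + 1/4·π_3
  π_1 = 1/4·π_0 + 1/4·π_1 + 1/4·π_2 + 3/8·π_3
  π_2 = 1/4·π_0 + 3/8·π_1 + 1/8·π_2 + 1/4·π_3
  normalize: π_0 + π_1 + π_2 + π_3 = 1
Solving the linear system gives exactly π = [185/657, 20/73, 166/657, 14/73].

π = [0.2816, 0.2740, 0.2527, 0.1918]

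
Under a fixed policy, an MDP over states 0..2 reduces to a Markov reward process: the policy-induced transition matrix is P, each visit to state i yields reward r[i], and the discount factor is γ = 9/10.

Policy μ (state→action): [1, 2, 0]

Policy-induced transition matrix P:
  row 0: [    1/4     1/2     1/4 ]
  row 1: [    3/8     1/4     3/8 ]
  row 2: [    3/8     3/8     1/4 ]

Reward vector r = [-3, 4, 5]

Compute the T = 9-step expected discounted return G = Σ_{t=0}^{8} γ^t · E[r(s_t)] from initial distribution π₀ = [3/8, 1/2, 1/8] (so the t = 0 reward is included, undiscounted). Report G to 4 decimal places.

t=0: π = [0.3750, 0.5000, 0.1250], E[r] = 1.5000, γ^t·E[r] = 1.500000, running G = 1.500000
t=1: π = [0.3281, 0.3594, 0.3125], E[r] = 2.0156, γ^t·E[r] = 1.814063, running G = 3.314063
t=2: π = [0.3340, 0.3711, 0.2949], E[r] = 1.9570, γ^t·E[r] = 1.585195, running G = 4.899258
t=3: π = [0.3333, 0.3704, 0.2964], E[r] = 1.9636, γ^t·E[r] = 1.431481, running G = 6.330739
t=4: π = [0.3333, 0.3704, 0.2963], E[r] = 1.9629, γ^t·E[r] = 1.287853, running G = 7.618592
t=5: π = [0.3333, 0.3704, 0.2963], E[r] = 1.9630, γ^t·E[r] = 1.159115, running G = 8.777706
t=6: π = [0.3333, 0.3704, 0.2963], E[r] = 1.9630, γ^t·E[r] = 1.043199, running G = 9.820905
t=7: π = [0.3333, 0.3704, 0.2963], E[r] = 1.9630, γ^t·E[r] = 0.938879, running G = 10.759784
t=8: π = [0.3333, 0.3704, 0.2963], E[r] = 1.9630, γ^t·E[r] = 0.844991, running G = 11.604775

G = 11.6048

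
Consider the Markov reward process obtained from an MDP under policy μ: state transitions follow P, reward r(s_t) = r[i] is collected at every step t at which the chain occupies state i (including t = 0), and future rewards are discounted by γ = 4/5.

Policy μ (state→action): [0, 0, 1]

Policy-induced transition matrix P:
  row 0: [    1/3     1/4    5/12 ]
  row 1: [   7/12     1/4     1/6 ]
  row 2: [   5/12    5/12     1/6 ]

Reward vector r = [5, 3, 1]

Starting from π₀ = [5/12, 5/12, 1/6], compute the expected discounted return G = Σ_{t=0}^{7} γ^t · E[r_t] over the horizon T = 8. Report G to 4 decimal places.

t=0: π = [0.4167, 0.4167, 0.1667], E[r] = 3.5000, γ^t·E[r] = 3.500000, running G = 3.500000
t=1: π = [0.4514, 0.2778, 0.2708], E[r] = 3.3611, γ^t·E[r] = 2.688889, running G = 6.188889
t=2: π = [0.4253, 0.2951, 0.2795], E[r] = 3.2917, γ^t·E[r] = 2.106667, running G = 8.295556
t=3: π = [0.4304, 0.2966, 0.2730], E[r] = 3.3148, γ^t·E[r] = 1.697185, running G = 9.992741
t=4: π = [0.4302, 0.2955, 0.2743], E[r] = 3.3119, γ^t·E[r] = 1.356563, running G = 11.349304
t=5: π = [0.4301, 0.2957, 0.2742], E[r] = 3.3117, γ^t·E[r] = 1.085171, running G = 12.434475
t=6: π = [0.4301, 0.2957, 0.2742], E[r] = 3.3119, γ^t·E[r] = 0.868184, running G = 13.302660
t=7: π = [0.4301, 0.2957, 0.2742], E[r] = 3.3118, γ^t·E[r] = 0.694540, running G = 13.997200

G = 13.9972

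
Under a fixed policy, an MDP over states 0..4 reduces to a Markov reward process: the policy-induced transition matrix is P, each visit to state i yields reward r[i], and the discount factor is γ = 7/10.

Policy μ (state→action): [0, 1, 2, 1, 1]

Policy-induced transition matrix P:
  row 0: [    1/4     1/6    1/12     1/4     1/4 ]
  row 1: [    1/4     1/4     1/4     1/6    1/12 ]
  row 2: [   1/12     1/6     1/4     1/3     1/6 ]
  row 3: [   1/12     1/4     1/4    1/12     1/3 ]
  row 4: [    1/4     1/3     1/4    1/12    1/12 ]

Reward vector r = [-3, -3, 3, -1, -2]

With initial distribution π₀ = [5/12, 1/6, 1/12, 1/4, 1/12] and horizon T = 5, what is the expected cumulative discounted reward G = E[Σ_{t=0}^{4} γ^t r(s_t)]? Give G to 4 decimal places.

t=0: π = [0.4167, 0.1667, 0.0833, 0.2500, 0.0833], E[r] = -1.9167, γ^t·E[r] = -1.916667, running G = -1.916667
t=1: π = [0.1944, 0.2153, 0.1806, 0.1875, 0.2222], E[r] = -1.3194, γ^t·E[r] = -0.923611, running G = -2.840278
t=2: π = [0.1887, 0.2373, 0.2176, 0.1788, 0.1777], E[r] = -1.1591, γ^t·E[r] = -0.567980, running G = -3.408258
t=3: π = [0.1839, 0.2310, 0.2186, 0.1889, 0.1776], E[r] = -1.1332, γ^t·E[r] = -0.388670, running G = -3.796929
t=4: π = [0.1821, 0.2313, 0.2193, 0.1879, 0.1794], E[r] = -1.1287, γ^t·E[r] = -0.271012, running G = -4.067940

G = -4.0679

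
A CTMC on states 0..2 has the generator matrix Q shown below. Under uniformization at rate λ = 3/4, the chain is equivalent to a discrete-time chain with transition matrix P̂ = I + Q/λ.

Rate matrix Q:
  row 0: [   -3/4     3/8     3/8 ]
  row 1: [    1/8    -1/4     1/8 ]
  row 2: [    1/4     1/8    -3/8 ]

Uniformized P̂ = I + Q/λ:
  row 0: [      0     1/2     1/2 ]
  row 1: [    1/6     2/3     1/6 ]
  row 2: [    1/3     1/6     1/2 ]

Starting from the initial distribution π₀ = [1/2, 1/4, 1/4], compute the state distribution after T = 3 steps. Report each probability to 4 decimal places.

t=0: π = [0.5000, 0.2500, 0.2500]
t=1: π = [0.1250, 0.4583, 0.4167]
t=2: π = [0.2153, 0.4375, 0.3472]
t=3: π = [0.1887, 0.4572, 0.3542]

π = [0.1887, 0.4572, 0.3542]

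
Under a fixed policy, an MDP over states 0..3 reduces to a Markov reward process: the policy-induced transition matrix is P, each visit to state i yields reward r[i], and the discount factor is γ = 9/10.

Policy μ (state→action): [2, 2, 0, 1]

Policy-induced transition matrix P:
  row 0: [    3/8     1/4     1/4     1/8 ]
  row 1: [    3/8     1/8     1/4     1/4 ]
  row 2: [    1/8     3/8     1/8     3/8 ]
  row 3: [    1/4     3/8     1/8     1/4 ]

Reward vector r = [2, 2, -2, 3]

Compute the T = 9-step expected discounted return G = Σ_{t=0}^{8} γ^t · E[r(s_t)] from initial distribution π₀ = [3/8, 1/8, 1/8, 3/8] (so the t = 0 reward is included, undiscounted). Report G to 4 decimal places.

G = 9.3303

t=0: π = [0.3750, 0.1250, 0.1250, 0.3750], E[r] = 1.8750, γ^t·E[r] = 1.875000, running G = 1.875000
t=1: π = [0.2969, 0.2969, 0.1875, 0.2188], E[r] = 1.4688, γ^t·E[r] = 1.321875, running G = 3.196875
t=2: π = [0.3008, 0.2637, 0.1992, 0.2363], E[r] = 1.4395, γ^t·E[r] = 1.165957, running G = 4.362832
t=3: π = [0.2957, 0.2715, 0.1956, 0.2373], E[r] = 1.4551, γ^t·E[r] = 1.060752, running G = 5.423584
t=4: π = [0.2964, 0.2702, 0.1959, 0.2375], E[r] = 1.4539, γ^t·E[r] = 0.953916, running G = 6.377500
t=5: π = [0.2963, 0.2704, 0.1958, 0.2374], E[r] = 1.4541, γ^t·E[r] = 0.858644, running G = 7.236144
t=6: π = [0.2964, 0.2704, 0.1958, 0.2374], E[r] = 1.4541, γ^t·E[r] = 0.772750, running G = 8.008893
t=7: π = [0.2964, 0.2704, 0.1958, 0.2374], E[r] = 1.4541, γ^t·E[r] = 0.695479, running G = 8.704372
t=8: π = [0.2964, 0.2704, 0.1958, 0.2374], E[r] = 1.4541, γ^t·E[r] = 0.625931, running G = 9.330303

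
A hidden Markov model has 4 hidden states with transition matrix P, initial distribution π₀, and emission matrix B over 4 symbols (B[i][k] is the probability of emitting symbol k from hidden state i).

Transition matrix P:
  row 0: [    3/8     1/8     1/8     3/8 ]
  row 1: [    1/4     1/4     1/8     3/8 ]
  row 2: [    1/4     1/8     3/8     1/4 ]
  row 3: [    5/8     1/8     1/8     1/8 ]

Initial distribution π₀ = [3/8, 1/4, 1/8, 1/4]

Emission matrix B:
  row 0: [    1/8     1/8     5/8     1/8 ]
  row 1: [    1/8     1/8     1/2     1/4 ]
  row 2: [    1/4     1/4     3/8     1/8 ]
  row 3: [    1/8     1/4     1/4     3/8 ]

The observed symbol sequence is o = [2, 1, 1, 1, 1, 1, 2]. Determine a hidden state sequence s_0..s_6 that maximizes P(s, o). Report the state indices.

t=0: δ = [2.344e-01, 1.250e-01, 4.688e-02, 6.250e-02]  (obs o_0=2)
t=1: δ = [1.099e-02, 3.906e-03, 7.324e-03, 2.197e-02]  ψ = [0, 1, 0, 0]  (obs o_1=1)
t=2: δ = [1.717e-03, 3.433e-04, 6.866e-04, 1.030e-03]  ψ = [3, 3, 2, 0]  (obs o_2=1)
t=3: δ = [8.047e-05, 2.682e-05, 6.437e-05, 1.609e-04]  ψ = [0, 0, 2, 0]  (obs o_3=1)
t=4: δ = [1.257e-05, 2.515e-06, 6.035e-06, 7.544e-06]  ψ = [3, 3, 2, 0]  (obs o_4=1)
t=5: δ = [5.894e-07, 1.965e-07, 5.658e-07, 1.179e-06]  ψ = [0, 0, 2, 0]  (obs o_5=1)
t=6: δ = [4.604e-07, 7.367e-08, 7.956e-08, 5.525e-08]  ψ = [3, 3, 2, 0]  (obs o_6=2)
backtrack: best end state = 0; path = [0, 3, 0, 3, 0, 3, 0]

path = [0, 3, 0, 3, 0, 3, 0]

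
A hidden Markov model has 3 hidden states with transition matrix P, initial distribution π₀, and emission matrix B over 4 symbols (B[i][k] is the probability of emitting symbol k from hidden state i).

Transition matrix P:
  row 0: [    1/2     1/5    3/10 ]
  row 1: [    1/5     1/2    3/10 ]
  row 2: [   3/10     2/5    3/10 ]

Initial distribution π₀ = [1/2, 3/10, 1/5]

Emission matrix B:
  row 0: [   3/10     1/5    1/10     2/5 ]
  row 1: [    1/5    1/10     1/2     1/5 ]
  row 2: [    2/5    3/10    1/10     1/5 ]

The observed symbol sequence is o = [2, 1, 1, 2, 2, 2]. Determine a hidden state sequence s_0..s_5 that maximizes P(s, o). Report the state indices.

path = [1, 2, 2, 1, 1, 1]

t=0: δ = [5.000e-02, 1.500e-01, 2.000e-02]  (obs o_0=2)
t=1: δ = [6.000e-03, 7.500e-03, 1.350e-02]  ψ = [1, 1, 1]  (obs o_1=1)
t=2: δ = [8.100e-04, 5.400e-04, 1.215e-03]  ψ = [2, 2, 2]  (obs o_2=1)
t=3: δ = [4.050e-05, 2.430e-04, 3.645e-05]  ψ = [0, 2, 2]  (obs o_3=2)
t=4: δ = [4.860e-06, 6.075e-05, 7.290e-06]  ψ = [1, 1, 1]  (obs o_4=2)
t=5: δ = [1.215e-06, 1.519e-05, 1.822e-06]  ψ = [1, 1, 1]  (obs o_5=2)
backtrack: best end state = 1; path = [1, 2, 2, 1, 1, 1]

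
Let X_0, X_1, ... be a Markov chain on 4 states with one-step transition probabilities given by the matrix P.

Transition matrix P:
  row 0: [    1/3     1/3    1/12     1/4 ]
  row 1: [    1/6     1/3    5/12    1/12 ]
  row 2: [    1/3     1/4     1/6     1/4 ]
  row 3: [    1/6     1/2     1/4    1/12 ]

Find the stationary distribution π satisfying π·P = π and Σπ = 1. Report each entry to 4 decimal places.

Balance equations π_j = Σ_i π_i·P[i][j]:
  π_0 = 1/3·π_0 + 1/6·π_1 + 1/3·π_2 + 1/6·π_3
  π_1 = 1/3·π_0 + 1/3·π_1 + 1/4·π_2 + 1/2·π_3
  π_2 = 1/12·π_0 + 5/12·π_1 + 1/6·π_2 + 1/4·π_3
  normalize: π_0 + π_1 + π_2 + π_3 = 1
Solving the linear system gives exactly π = [121/486, 331/972, 119/486, 161/972].

π = [0.2490, 0.3405, 0.2449, 0.1656]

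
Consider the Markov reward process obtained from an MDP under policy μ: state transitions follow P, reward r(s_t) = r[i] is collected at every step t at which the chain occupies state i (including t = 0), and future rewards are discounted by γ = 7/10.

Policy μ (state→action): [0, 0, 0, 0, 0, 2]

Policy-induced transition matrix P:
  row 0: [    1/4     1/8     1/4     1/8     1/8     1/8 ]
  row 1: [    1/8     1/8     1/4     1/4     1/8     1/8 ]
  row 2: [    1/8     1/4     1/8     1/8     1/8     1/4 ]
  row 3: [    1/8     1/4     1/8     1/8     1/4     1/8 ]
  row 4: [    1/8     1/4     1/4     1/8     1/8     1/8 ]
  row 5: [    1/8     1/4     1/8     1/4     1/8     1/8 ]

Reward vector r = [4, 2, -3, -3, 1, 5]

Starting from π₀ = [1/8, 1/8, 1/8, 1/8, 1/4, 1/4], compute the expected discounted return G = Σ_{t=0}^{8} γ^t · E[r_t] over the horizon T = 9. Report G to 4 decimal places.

G = 3.2373

t=0: π = [0.1250, 0.1250, 0.1250, 0.1250, 0.2500, 0.2500], E[r] = 1.5000, γ^t·E[r] = 1.500000, running G = 1.500000
t=1: π = [0.1406, 0.2188, 0.1875, 0.1719, 0.1406, 0.1406], E[r] = 0.7656, γ^t·E[r] = 0.535938, running G = 2.035938
t=2: π = [0.1426, 0.2051, 0.1875, 0.1699, 0.1465, 0.1484], E[r] = 0.7969, γ^t·E[r] = 0.390469, running G = 2.426406
t=3: π = [0.1428, 0.2065, 0.1868, 0.1692, 0.1462, 0.1484], E[r] = 0.8049, γ^t·E[r] = 0.276092, running G = 2.702498
t=4: π = [0.1429, 0.2063, 0.1870, 0.1694, 0.1461, 0.1483], E[r] = 0.8030, γ^t·E[r] = 0.192795, running G = 2.895293
t=5: π = [0.1429, 0.2064, 0.1869, 0.1693, 0.1462, 0.1484], E[r] = 0.8034, γ^t·E[r] = 0.135026, running G = 3.030319
t=6: π = [0.1429, 0.2063, 0.1869, 0.1693, 0.1462, 0.1484], E[r] = 0.8033, γ^t·E[r] = 0.094511, running G = 3.124830
t=7: π = [0.1429, 0.2063, 0.1869, 0.1693, 0.1462, 0.1484], E[r] = 0.8033, γ^t·E[r] = 0.066158, running G = 3.190989
t=8: π = [0.1429, 0.2063, 0.1869, 0.1693, 0.1462, 0.1484], E[r] = 0.8033, γ^t·E[r] = 0.046311, running G = 3.237299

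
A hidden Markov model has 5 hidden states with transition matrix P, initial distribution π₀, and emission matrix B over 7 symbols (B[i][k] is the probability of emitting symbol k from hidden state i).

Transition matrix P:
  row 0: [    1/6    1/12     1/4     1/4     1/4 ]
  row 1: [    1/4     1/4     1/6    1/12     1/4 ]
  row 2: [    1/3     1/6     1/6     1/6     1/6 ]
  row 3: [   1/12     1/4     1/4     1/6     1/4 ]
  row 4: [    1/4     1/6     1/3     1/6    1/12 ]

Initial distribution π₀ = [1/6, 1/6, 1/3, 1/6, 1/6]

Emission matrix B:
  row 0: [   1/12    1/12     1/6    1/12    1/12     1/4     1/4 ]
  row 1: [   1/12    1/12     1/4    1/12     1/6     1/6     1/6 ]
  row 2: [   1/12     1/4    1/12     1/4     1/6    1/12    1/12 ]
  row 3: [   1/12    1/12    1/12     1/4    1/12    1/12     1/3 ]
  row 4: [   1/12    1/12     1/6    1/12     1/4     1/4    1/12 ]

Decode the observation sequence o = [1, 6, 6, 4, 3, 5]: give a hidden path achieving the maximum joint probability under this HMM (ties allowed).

path = [2, 0, 3, 4, 2, 0]

t=0: δ = [1.389e-02, 1.389e-02, 8.333e-02, 1.389e-02, 1.389e-02]  (obs o_0=1)
t=1: δ = [6.944e-03, 2.315e-03, 1.157e-03, 4.630e-03, 1.157e-03]  ψ = [2, 2, 2, 2, 2]  (obs o_1=6)
t=2: δ = [2.894e-04, 1.929e-04, 1.447e-04, 5.787e-04, 1.447e-04]  ψ = [0, 3, 0, 0, 0]  (obs o_2=6)
t=3: δ = [4.019e-06, 2.411e-05, 2.411e-05, 8.038e-06, 3.617e-05]  ψ = [0, 3, 3, 3, 3]  (obs o_3=4)
t=4: δ = [7.535e-07, 5.023e-07, 3.014e-06, 1.507e-06, 5.023e-07]  ψ = [4, 1, 4, 4, 1]  (obs o_4=3)
t=5: δ = [2.512e-07, 8.372e-08, 4.186e-08, 4.186e-08, 1.256e-07]  ψ = [2, 2, 2, 2, 2]  (obs o_5=5)
backtrack: best end state = 0; path = [2, 0, 3, 4, 2, 0]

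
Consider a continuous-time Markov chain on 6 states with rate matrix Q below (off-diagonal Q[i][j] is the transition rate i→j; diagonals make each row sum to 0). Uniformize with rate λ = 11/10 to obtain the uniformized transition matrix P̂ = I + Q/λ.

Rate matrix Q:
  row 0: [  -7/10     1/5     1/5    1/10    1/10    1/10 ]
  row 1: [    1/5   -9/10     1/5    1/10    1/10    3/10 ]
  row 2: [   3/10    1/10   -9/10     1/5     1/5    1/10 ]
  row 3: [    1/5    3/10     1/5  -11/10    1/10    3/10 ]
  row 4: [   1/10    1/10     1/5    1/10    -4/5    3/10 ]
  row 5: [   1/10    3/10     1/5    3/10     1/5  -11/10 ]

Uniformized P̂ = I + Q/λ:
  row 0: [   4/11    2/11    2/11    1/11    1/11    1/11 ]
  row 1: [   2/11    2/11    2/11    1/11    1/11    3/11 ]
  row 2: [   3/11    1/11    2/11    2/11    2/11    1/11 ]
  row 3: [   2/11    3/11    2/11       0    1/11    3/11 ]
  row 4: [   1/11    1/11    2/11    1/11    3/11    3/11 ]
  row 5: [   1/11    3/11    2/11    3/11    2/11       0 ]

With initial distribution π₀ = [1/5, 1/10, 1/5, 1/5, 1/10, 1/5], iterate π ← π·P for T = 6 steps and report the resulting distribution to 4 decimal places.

t=0: π = [0.2000, 0.1000, 0.2000, 0.2000, 0.1000, 0.2000]
t=1: π = [0.2091, 0.1909, 0.1818, 0.1273, 0.1455, 0.1455]
t=2: π = [0.2099, 0.1769, 0.1818, 0.1223, 0.1471, 0.1620]
t=3: π = [0.2084, 0.1778, 0.1818, 0.1258, 0.1489, 0.1573]
t=4: π = [0.2084, 0.1775, 0.1818, 0.1246, 0.1488, 0.1589]
t=5: π = [0.2083, 0.1775, 0.1818, 0.1250, 0.1489, 0.1585]
t=6: π = [0.2083, 0.1775, 0.1818, 0.1249, 0.1489, 0.1586]

π = [0.2083, 0.1775, 0.1818, 0.1249, 0.1489, 0.1586]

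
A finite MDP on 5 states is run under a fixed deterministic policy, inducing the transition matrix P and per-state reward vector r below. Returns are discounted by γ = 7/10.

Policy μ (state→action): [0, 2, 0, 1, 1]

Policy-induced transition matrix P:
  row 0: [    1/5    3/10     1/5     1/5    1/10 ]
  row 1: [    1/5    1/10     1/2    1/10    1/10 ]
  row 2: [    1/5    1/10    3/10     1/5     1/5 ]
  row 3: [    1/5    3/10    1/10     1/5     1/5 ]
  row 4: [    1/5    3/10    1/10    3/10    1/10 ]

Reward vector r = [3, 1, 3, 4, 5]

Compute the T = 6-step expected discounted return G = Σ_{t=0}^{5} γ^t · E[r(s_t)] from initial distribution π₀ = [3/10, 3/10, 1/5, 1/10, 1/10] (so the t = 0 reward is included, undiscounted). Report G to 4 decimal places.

G = 8.6433

t=0: π = [0.3000, 0.3000, 0.2000, 0.1000, 0.1000], E[r] = 2.7000, γ^t·E[r] = 2.700000, running G = 2.700000
t=1: π = [0.2000, 0.2000, 0.2900, 0.1800, 0.1300], E[r] = 3.0400, γ^t·E[r] = 2.128000, running G = 4.828000
t=2: π = [0.2000, 0.2020, 0.2580, 0.1930, 0.1470], E[r] = 3.0830, γ^t·E[r] = 1.510670, running G = 6.338670
t=3: π = [0.2000, 0.2080, 0.2524, 0.1945, 0.1451], E[r] = 3.0687, γ^t·E[r] = 1.052564, running G = 7.391234
t=4: π = [0.2000, 0.2079, 0.2537, 0.1937, 0.1447], E[r] = 3.0673, γ^t·E[r] = 0.736447, running G = 8.127681
t=5: π = [0.2000, 0.2077, 0.2539, 0.1937, 0.1447], E[r] = 3.0678, γ^t·E[r] = 0.515604, running G = 8.643285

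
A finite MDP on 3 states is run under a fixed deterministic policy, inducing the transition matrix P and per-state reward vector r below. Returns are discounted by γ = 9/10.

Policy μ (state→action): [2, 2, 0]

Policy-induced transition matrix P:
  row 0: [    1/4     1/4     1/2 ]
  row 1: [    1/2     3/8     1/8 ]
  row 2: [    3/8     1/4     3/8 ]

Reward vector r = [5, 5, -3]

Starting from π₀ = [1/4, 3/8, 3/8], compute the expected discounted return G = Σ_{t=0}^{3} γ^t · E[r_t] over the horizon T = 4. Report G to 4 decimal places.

t=0: π = [0.2500, 0.3750, 0.3750], E[r] = 2.0000, γ^t·E[r] = 2.000000, running G = 2.000000
t=1: π = [0.3906, 0.2969, 0.3125], E[r] = 2.5000, γ^t·E[r] = 2.250000, running G = 4.250000
t=2: π = [0.3633, 0.2871, 0.3496], E[r] = 2.2031, γ^t·E[r] = 1.784531, running G = 6.034531
t=3: π = [0.3655, 0.2859, 0.3486], E[r] = 2.2109, γ^t·E[r] = 1.611773, running G = 7.646305

G = 7.6463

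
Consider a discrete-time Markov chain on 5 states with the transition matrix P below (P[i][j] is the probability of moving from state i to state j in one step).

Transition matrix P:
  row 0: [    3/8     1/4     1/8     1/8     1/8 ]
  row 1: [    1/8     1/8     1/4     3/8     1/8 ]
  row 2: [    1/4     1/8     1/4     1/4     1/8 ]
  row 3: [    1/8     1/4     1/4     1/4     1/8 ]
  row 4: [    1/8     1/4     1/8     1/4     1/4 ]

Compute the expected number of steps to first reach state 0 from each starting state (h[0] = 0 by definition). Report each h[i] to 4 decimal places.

h = [0.0000, 6.4928, 5.6812, 6.4928, 6.6087]

First-step conditioning: h[0] = 0; for i ≠ 0, h[i] = 1 + Σ_k P[i][k]·h[k].
  h[1] = 1 + 1/8·h[1] + 1/4·h[2] + 3/8·h[3] + 1/8·h[4]
  h[2] = 1 + 1/8·h[1] + 1/4·h[2] + 1/4·h[3] + 1/8·h[4]
  h[3] = 1 + 1/4·h[1] + 1/4·h[2] + 1/4·h[3] + 1/8·h[4]
  h[4] = 1 + 1/4·h[1] + 1/8·h[2] + 1/4·h[3] + 1/4·h[4]
Solving the 4×4 linear system over states ≠ 0 gives exactly h = [0, 448/69, 392/69, 448/69, 152/23] (h[0] = 0 is the target).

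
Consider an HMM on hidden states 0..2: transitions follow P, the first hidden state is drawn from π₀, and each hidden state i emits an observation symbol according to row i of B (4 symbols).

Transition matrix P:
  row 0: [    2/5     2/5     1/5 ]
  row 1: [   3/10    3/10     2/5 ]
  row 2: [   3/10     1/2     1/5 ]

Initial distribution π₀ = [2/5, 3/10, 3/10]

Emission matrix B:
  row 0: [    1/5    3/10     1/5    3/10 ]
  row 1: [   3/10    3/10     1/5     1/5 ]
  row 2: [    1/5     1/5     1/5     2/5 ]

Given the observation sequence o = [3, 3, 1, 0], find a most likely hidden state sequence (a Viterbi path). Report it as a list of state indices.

t=0: δ = [1.200e-01, 6.000e-02, 1.200e-01]  (obs o_0=3)
t=1: δ = [1.440e-02, 1.200e-02, 9.600e-03]  ψ = [0, 2, 0]  (obs o_1=3)
t=2: δ = [1.728e-03, 1.728e-03, 9.600e-04]  ψ = [0, 0, 1]  (obs o_2=1)
t=3: δ = [1.382e-04, 2.074e-04, 1.382e-04]  ψ = [0, 0, 1]  (obs o_3=0)
backtrack: best end state = 1; path = [0, 0, 0, 1]

path = [0, 0, 0, 1]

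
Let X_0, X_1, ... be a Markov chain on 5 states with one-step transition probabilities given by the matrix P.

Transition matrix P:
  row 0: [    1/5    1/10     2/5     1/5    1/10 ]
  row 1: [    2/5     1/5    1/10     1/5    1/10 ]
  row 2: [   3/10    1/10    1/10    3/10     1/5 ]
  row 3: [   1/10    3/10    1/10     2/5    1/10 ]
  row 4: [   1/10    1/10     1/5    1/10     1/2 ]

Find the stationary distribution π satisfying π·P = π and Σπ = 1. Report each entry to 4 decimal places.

π = [0.2069, 0.1662, 0.1818, 0.2481, 0.1970]

Balance equations π_j = Σ_i π_i·P[i][j]:
  π_0 = 1/5·π_0 + 2/5·π_1 + 3/10·π_2 + 1/10·π_3 + 1/10·π_4
  π_1 = 1/10·π_0 + 1/5·π_1 + 1/10·π_2 + 3/10·π_3 + 1/10·π_4
  π_2 = 2/5·π_0 + 1/10·π_1 + 1/10·π_2 + 1/10·π_3 + 1/5·π_4
  π_3 = 1/5·π_0 + 1/5·π_1 + 3/10·π_2 + 2/5·π_3 + 1/10·π_4
  normalize: π_0 + π_1 + π_2 + π_3 + π_4 = 1
Solving the linear system gives exactly π = [1226/5925, 197/1185, 359/1975, 98/395, 389/1975].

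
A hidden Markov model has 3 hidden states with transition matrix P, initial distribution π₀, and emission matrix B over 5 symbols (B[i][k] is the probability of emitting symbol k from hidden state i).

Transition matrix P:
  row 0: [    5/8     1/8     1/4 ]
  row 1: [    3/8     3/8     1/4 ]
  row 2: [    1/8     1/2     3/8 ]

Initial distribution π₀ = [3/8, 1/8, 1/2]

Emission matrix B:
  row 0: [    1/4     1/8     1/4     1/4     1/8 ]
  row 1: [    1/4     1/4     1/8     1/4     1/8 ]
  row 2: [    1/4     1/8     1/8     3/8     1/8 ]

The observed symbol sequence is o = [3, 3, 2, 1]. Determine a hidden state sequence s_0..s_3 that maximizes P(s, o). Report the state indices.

t=0: δ = [9.375e-02, 3.125e-02, 1.875e-01]  (obs o_0=3)
t=1: δ = [1.465e-02, 2.344e-02, 2.637e-02]  ψ = [0, 2, 2]  (obs o_1=3)
t=2: δ = [2.289e-03, 1.648e-03, 1.236e-03]  ψ = [0, 2, 2]  (obs o_2=2)
t=3: δ = [1.788e-04, 1.545e-04, 7.153e-05]  ψ = [0, 1, 0]  (obs o_3=1)
backtrack: best end state = 0; path = [0, 0, 0, 0]

path = [0, 0, 0, 0]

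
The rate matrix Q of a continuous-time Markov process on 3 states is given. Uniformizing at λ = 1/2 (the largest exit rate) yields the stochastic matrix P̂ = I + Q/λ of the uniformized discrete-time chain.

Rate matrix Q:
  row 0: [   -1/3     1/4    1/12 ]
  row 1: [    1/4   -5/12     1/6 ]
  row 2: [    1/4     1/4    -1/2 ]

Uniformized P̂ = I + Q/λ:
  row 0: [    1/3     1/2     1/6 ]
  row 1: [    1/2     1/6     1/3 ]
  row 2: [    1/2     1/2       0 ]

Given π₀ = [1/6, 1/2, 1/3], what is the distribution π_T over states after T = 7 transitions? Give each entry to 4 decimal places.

π = [0.4286, 0.3749, 0.1965]

t=0: π = [0.1667, 0.5000, 0.3333]
t=1: π = [0.4722, 0.3333, 0.1944]
t=2: π = [0.4213, 0.3889, 0.1898]
t=3: π = [0.4298, 0.3704, 0.1998]
t=4: π = [0.4284, 0.3765, 0.1951]
t=5: π = [0.4286, 0.3745, 0.1969]
t=6: π = [0.4286, 0.3752, 0.1963]
t=7: π = [0.4286, 0.3749, 0.1965]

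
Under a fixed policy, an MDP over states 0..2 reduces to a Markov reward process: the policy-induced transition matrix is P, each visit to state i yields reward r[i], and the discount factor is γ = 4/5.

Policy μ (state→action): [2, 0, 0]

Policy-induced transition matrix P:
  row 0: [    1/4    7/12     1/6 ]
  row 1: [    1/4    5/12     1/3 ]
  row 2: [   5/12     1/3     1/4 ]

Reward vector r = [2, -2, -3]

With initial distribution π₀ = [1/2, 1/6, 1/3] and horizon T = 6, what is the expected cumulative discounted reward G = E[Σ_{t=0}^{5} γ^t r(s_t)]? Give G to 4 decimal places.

t=0: π = [0.5000, 0.1667, 0.3333], E[r] = -0.3333, γ^t·E[r] = -0.333333, running G = -0.333333
t=1: π = [0.3056, 0.4722, 0.2222], E[r] = -1.0000, γ^t·E[r] = -0.800000, running G = -1.133333
t=2: π = [0.2870, 0.4491, 0.2639], E[r] = -1.1157, γ^t·E[r] = -0.714074, running G = -1.847407
t=3: π = [0.2940, 0.4425, 0.2635], E[r] = -1.0876, γ^t·E[r] = -0.556840, running G = -2.404247
t=4: π = [0.2939, 0.4437, 0.2624], E[r] = -1.0867, γ^t·E[r] = -0.445116, running G = -2.849363
t=5: π = [0.2937, 0.4438, 0.2625], E[r] = -1.0876, γ^t·E[r] = -0.356373, running G = -3.205736

G = -3.2057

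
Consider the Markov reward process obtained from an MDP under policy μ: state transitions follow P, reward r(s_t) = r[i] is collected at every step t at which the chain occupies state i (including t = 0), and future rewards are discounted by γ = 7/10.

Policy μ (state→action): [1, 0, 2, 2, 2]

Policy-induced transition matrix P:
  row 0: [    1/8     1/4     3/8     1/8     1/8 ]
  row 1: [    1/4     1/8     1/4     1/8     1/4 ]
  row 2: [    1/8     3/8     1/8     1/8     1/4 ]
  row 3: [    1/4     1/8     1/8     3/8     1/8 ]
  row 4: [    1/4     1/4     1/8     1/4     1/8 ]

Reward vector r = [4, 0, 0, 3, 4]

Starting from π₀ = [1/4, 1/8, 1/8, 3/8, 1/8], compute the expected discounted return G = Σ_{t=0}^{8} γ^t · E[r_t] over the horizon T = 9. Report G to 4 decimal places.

G = 7.2775

t=0: π = [0.2500, 0.1250, 0.1250, 0.3750, 0.1250], E[r] = 2.6250, γ^t·E[r] = 2.625000, running G = 2.625000
t=1: π = [0.2031, 0.2031, 0.2031, 0.2344, 0.1563], E[r] = 2.1406, γ^t·E[r] = 1.498438, running G = 4.123438
t=2: π = [0.1992, 0.2207, 0.2012, 0.2031, 0.1758], E[r] = 2.1094, γ^t·E[r] = 1.033594, running G = 5.157031
t=3: π = [0.2000, 0.2222, 0.2024, 0.1978, 0.1777], E[r] = 2.1040, γ^t·E[r] = 0.721673, running G = 5.878705
t=4: π = [0.1997, 0.2228, 0.2028, 0.1967, 0.1781], E[r] = 2.1011, γ^t·E[r] = 0.504468, running G = 6.383173
t=5: π = [0.1997, 0.2229, 0.2028, 0.1964, 0.1782], E[r] = 2.1008, γ^t·E[r] = 0.353085, running G = 6.736257
t=6: π = [0.1997, 0.2229, 0.2028, 0.1964, 0.1782], E[r] = 2.1008, γ^t·E[r] = 0.247151, running G = 6.983408
t=7: π = [0.1997, 0.2229, 0.2028, 0.1964, 0.1782], E[r] = 2.1007, γ^t·E[r] = 0.173004, running G = 7.156413
t=8: π = [0.1997, 0.2229, 0.2028, 0.1964, 0.1782], E[r] = 2.1007, γ^t·E[r] = 0.121103, running G = 7.277516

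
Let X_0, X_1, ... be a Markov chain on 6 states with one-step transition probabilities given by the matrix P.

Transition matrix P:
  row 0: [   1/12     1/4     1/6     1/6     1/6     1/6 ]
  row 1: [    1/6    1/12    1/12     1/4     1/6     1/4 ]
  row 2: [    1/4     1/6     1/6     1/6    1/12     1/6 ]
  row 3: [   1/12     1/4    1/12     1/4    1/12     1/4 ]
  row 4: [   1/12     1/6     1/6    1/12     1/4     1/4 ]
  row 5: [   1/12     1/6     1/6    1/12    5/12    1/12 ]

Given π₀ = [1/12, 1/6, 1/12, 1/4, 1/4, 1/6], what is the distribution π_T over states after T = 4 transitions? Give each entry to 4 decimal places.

t=0: π = [0.0833, 0.1667, 0.0833, 0.2500, 0.2500, 0.1667]
t=1: π = [0.1111, 0.1806, 0.1319, 0.1667, 0.2014, 0.2083]
t=2: π = [0.1204, 0.1748, 0.1377, 0.1615, 0.2106, 0.1950]
t=3: π = [0.1209, 0.1756, 0.1386, 0.1609, 0.2080, 0.1960]
t=4: π = [0.1211, 0.1755, 0.1386, 0.1610, 0.2080, 0.1957]

π = [0.1211, 0.1755, 0.1386, 0.1610, 0.2080, 0.1957]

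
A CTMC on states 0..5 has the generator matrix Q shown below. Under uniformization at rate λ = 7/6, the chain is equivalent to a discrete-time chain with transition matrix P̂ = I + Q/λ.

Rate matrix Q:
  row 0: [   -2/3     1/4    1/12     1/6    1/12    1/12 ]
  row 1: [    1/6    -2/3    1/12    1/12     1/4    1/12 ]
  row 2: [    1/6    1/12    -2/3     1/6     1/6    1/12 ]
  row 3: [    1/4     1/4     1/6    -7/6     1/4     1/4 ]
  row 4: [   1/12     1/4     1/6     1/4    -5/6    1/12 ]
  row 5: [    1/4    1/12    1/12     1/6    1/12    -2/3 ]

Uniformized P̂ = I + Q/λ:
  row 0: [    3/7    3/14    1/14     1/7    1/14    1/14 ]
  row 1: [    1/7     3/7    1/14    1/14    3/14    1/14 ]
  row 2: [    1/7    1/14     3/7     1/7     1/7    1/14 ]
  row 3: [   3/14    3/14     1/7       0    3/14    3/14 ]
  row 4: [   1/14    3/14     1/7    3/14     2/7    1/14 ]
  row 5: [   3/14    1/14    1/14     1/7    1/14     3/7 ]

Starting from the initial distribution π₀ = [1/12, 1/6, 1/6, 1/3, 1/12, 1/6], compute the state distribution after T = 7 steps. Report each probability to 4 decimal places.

π = [0.2094, 0.2215, 0.1431, 0.1215, 0.1662, 0.1382]

t=0: π = [0.0833, 0.1667, 0.1667, 0.3333, 0.0833, 0.1667]
t=1: π = [0.1964, 0.2024, 0.1607, 0.0893, 0.1726, 0.1786]
t=2: π = [0.2058, 0.2092, 0.1475, 0.1280, 0.1616, 0.1480]
t=3: π = [0.2098, 0.2169, 0.1448, 0.1212, 0.1648, 0.1426]
t=4: π = [0.2099, 0.2197, 0.1436, 0.1218, 0.1654, 0.1397]
t=5: π = [0.2097, 0.2209, 0.1432, 0.1216, 0.1659, 0.1387]
t=6: π = [0.2095, 0.2213, 0.1431, 0.1216, 0.1661, 0.1383]
t=7: π = [0.2094, 0.2215, 0.1431, 0.1215, 0.1662, 0.1382]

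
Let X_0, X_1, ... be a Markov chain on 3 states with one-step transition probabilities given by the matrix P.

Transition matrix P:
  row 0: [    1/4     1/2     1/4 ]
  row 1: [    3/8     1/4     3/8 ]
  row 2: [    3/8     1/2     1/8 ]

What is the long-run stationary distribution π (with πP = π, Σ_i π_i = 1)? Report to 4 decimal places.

Balance equations π_j = Σ_i π_i·P[i][j]:
  π_0 = 1/4·π_0 + 3/8·π_1 + 3/8·π_2
  π_1 = 1/2·π_0 + 1/4·π_1 + 1/2·π_2
  normalize: π_0 + π_1 + π_2 = 1
Solving the linear system gives exactly π = [1/3, 2/5, 4/15].

π = [0.3333, 0.4000, 0.2667]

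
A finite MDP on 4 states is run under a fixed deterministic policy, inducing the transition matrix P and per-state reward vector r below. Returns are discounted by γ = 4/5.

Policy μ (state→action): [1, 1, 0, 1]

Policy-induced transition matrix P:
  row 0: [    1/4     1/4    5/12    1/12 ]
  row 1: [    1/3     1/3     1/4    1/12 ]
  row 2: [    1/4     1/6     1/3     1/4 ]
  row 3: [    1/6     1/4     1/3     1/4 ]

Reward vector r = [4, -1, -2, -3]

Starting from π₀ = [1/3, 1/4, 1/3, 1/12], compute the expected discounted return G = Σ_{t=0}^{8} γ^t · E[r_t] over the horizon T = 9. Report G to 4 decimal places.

G = -1.0672

t=0: π = [0.3333, 0.2500, 0.3333, 0.0833], E[r] = 0.1667, γ^t·E[r] = 0.166667, running G = 0.166667
t=1: π = [0.2639, 0.2431, 0.3403, 0.1528], E[r] = -0.3264, γ^t·E[r] = -0.261111, running G = -0.094444
t=2: π = [0.2575, 0.2419, 0.3351, 0.1655], E[r] = -0.3785, γ^t·E[r] = -0.242222, running G = -0.336667
t=3: π = [0.2564, 0.2422, 0.3346, 0.1668], E[r] = -0.3863, γ^t·E[r] = -0.197802, running G = -0.534469
t=4: π = [0.2563, 0.2423, 0.3345, 0.1669], E[r] = -0.3869, γ^t·E[r] = -0.158459, running G = -0.692928
t=5: π = [0.2563, 0.2423, 0.3345, 0.1669], E[r] = -0.3869, γ^t·E[r] = -0.126775, running G = -0.819703
t=6: π = [0.2563, 0.2423, 0.3345, 0.1669], E[r] = -0.3869, γ^t·E[r] = -0.101417, running G = -0.921120
t=7: π = [0.2563, 0.2423, 0.3345, 0.1669], E[r] = -0.3869, γ^t·E[r] = -0.081133, running G = -1.002253
t=8: π = [0.2563, 0.2423, 0.3345, 0.1669], E[r] = -0.3869, γ^t·E[r] = -0.064906, running G = -1.067159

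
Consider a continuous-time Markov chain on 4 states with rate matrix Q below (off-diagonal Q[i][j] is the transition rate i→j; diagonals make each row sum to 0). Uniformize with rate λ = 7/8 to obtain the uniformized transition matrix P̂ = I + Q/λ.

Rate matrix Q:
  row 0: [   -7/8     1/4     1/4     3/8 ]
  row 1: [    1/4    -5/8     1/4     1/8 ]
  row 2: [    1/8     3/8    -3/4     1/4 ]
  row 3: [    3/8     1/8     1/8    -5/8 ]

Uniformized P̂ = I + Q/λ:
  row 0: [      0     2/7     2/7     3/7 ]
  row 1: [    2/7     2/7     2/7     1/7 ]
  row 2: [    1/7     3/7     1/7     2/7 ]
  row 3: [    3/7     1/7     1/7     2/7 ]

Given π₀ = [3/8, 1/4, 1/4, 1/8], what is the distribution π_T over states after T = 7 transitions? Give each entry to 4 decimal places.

π = [0.2293, 0.2766, 0.2152, 0.2790]

t=0: π = [0.3750, 0.2500, 0.2500, 0.1250]
t=1: π = [0.1607, 0.3036, 0.2321, 0.3036]
t=2: π = [0.2500, 0.2755, 0.2092, 0.2653]
t=3: π = [0.2223, 0.2777, 0.2179, 0.2821]
t=4: π = [0.2314, 0.2766, 0.2143, 0.2778]
t=5: π = [0.2287, 0.2766, 0.2154, 0.2793]
t=6: π = [0.2295, 0.2766, 0.2150, 0.2789]
t=7: π = [0.2293, 0.2766, 0.2152, 0.2790]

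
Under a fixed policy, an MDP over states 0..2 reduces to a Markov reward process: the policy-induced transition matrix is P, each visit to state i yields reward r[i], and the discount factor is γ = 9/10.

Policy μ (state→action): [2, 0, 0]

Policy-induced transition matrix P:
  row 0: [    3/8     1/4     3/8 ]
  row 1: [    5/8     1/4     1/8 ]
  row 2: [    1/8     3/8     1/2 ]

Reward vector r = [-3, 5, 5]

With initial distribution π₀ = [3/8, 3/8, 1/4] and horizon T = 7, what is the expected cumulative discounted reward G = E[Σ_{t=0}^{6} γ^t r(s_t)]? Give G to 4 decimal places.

G = 10.5247

t=0: π = [0.3750, 0.3750, 0.2500], E[r] = 2.0000, γ^t·E[r] = 2.000000, running G = 2.000000
t=1: π = [0.4063, 0.2813, 0.3125], E[r] = 1.7500, γ^t·E[r] = 1.575000, running G = 3.575000
t=2: π = [0.3672, 0.2891, 0.3438], E[r] = 2.0625, γ^t·E[r] = 1.670625, running G = 5.245625
t=3: π = [0.3613, 0.2930, 0.3457], E[r] = 2.1094, γ^t·E[r] = 1.537734, running G = 6.783359
t=4: π = [0.3618, 0.2932, 0.3450], E[r] = 2.1055, γ^t·E[r] = 1.381398, running G = 8.164757
t=5: π = [0.3621, 0.2931, 0.3448], E[r] = 2.1035, γ^t·E[r] = 1.242105, running G = 9.406862
t=6: π = [0.3621, 0.2931, 0.3448], E[r] = 2.1034, γ^t·E[r] = 1.117830, running G = 10.524692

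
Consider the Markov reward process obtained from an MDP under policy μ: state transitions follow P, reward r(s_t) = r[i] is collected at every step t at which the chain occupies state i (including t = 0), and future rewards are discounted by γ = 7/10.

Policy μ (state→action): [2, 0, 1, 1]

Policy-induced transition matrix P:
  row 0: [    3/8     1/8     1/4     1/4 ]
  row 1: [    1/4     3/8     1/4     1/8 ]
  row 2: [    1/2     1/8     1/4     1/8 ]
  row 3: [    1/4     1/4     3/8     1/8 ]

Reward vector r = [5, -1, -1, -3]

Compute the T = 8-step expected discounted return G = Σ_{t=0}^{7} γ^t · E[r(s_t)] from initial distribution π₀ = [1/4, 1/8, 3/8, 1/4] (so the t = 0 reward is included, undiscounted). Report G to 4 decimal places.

t=0: π = [0.2500, 0.1250, 0.3750, 0.2500], E[r] = 0.0000, γ^t·E[r] = 0.000000, running G = 0.000000
t=1: π = [0.3750, 0.1875, 0.2813, 0.1563], E[r] = 0.9375, γ^t·E[r] = 0.656250, running G = 0.656250
t=2: π = [0.3672, 0.1914, 0.2695, 0.1719], E[r] = 0.8594, γ^t·E[r] = 0.421094, running G = 1.077344
t=3: π = [0.3633, 0.1943, 0.2715, 0.1709], E[r] = 0.8379, γ^t·E[r] = 0.287396, running G = 1.364740
t=4: π = [0.3633, 0.1949, 0.2714, 0.1704], E[r] = 0.8389, γ^t·E[r] = 0.201412, running G = 1.566152
t=5: π = [0.3633, 0.1950, 0.2713, 0.1704], E[r] = 0.8387, γ^t·E[r] = 0.140958, running G = 1.707110
t=6: π = [0.3632, 0.1951, 0.2713, 0.1704], E[r] = 0.8386, γ^t·E[r] = 0.098658, running G = 1.805768
t=7: π = [0.3632, 0.1951, 0.2713, 0.1704], E[r] = 0.8386, γ^t·E[r] = 0.069060, running G = 1.874827

G = 1.8748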